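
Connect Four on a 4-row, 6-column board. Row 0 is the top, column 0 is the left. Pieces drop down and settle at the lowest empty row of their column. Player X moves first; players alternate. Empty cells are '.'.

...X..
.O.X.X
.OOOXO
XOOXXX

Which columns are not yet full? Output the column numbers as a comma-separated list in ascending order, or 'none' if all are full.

col 0: top cell = '.' → open
col 1: top cell = '.' → open
col 2: top cell = '.' → open
col 3: top cell = 'X' → FULL
col 4: top cell = '.' → open
col 5: top cell = '.' → open

Answer: 0,1,2,4,5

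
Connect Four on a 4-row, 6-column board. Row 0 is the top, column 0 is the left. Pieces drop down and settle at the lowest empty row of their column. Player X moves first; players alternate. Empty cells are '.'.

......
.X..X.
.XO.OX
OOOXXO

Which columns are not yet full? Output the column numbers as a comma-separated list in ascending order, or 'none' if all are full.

Answer: 0,1,2,3,4,5

Derivation:
col 0: top cell = '.' → open
col 1: top cell = '.' → open
col 2: top cell = '.' → open
col 3: top cell = '.' → open
col 4: top cell = '.' → open
col 5: top cell = '.' → open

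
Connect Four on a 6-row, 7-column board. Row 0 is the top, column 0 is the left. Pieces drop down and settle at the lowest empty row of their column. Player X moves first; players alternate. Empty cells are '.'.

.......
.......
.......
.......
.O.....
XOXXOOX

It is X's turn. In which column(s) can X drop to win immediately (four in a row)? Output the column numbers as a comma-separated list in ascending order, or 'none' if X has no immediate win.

Answer: none

Derivation:
col 0: drop X → no win
col 1: drop X → no win
col 2: drop X → no win
col 3: drop X → no win
col 4: drop X → no win
col 5: drop X → no win
col 6: drop X → no win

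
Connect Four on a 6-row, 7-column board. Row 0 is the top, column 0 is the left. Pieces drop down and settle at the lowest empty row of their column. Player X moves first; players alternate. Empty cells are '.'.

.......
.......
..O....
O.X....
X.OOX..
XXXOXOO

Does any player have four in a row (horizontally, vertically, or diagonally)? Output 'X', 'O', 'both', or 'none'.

none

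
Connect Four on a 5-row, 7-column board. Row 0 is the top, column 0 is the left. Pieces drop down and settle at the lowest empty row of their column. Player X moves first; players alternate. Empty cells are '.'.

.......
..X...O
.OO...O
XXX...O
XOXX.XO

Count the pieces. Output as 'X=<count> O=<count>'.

X=8 O=7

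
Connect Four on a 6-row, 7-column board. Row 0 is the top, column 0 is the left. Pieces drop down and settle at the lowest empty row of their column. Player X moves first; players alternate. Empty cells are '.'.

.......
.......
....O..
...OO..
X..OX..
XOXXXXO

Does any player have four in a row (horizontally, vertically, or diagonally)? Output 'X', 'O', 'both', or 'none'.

X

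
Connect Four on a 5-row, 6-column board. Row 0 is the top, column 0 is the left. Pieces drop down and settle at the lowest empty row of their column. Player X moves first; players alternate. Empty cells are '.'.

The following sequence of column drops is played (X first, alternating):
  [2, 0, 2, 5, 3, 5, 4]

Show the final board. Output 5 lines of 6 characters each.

Move 1: X drops in col 2, lands at row 4
Move 2: O drops in col 0, lands at row 4
Move 3: X drops in col 2, lands at row 3
Move 4: O drops in col 5, lands at row 4
Move 5: X drops in col 3, lands at row 4
Move 6: O drops in col 5, lands at row 3
Move 7: X drops in col 4, lands at row 4

Answer: ......
......
......
..X..O
O.XXXO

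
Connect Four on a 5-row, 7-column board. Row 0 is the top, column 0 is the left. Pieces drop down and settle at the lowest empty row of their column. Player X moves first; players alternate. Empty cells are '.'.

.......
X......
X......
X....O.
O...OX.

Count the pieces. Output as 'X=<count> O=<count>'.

X=4 O=3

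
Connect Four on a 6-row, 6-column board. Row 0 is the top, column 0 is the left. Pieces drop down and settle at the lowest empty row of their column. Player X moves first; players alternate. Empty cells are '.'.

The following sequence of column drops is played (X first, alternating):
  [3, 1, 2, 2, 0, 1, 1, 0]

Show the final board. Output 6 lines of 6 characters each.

Move 1: X drops in col 3, lands at row 5
Move 2: O drops in col 1, lands at row 5
Move 3: X drops in col 2, lands at row 5
Move 4: O drops in col 2, lands at row 4
Move 5: X drops in col 0, lands at row 5
Move 6: O drops in col 1, lands at row 4
Move 7: X drops in col 1, lands at row 3
Move 8: O drops in col 0, lands at row 4

Answer: ......
......
......
.X....
OOO...
XOXX..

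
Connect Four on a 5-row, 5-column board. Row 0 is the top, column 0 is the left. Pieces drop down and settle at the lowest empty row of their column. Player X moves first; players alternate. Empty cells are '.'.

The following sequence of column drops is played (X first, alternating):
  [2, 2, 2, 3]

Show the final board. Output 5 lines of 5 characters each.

Answer: .....
.....
..X..
..O..
..XO.

Derivation:
Move 1: X drops in col 2, lands at row 4
Move 2: O drops in col 2, lands at row 3
Move 3: X drops in col 2, lands at row 2
Move 4: O drops in col 3, lands at row 4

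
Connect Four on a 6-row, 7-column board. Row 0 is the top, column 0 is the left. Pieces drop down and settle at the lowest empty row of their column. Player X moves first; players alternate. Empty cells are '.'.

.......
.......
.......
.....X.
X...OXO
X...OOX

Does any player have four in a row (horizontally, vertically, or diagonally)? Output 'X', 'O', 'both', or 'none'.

none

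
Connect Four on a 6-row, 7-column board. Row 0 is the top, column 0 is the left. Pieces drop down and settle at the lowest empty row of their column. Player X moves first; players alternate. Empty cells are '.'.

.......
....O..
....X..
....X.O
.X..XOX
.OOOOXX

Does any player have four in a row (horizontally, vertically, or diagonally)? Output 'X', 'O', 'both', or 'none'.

O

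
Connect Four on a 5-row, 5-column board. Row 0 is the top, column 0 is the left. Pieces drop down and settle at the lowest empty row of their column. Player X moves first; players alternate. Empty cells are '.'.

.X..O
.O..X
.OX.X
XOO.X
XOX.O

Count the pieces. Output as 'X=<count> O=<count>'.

X=8 O=7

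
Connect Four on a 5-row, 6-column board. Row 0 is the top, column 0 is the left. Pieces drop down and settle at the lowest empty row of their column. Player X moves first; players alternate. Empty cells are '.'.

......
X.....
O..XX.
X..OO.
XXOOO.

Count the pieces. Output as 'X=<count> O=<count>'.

X=6 O=6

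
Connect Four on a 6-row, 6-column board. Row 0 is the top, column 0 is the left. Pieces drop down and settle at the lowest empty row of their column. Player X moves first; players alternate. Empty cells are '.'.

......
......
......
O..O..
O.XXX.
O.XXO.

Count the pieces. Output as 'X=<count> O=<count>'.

X=5 O=5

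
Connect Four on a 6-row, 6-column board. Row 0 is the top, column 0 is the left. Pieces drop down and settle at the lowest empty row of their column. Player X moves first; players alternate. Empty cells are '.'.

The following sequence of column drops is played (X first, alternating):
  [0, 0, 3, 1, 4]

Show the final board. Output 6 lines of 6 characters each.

Move 1: X drops in col 0, lands at row 5
Move 2: O drops in col 0, lands at row 4
Move 3: X drops in col 3, lands at row 5
Move 4: O drops in col 1, lands at row 5
Move 5: X drops in col 4, lands at row 5

Answer: ......
......
......
......
O.....
XO.XX.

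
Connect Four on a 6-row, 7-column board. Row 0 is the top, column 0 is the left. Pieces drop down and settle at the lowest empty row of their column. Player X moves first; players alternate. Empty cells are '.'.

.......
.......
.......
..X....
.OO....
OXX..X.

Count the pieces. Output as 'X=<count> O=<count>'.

X=4 O=3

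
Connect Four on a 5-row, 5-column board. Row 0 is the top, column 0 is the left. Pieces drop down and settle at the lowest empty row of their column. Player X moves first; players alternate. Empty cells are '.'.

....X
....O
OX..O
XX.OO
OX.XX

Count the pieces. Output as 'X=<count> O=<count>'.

X=7 O=6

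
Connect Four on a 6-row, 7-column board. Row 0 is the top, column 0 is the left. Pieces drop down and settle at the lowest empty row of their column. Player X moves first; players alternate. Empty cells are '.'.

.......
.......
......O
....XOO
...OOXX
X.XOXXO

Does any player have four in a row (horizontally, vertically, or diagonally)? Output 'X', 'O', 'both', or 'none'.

O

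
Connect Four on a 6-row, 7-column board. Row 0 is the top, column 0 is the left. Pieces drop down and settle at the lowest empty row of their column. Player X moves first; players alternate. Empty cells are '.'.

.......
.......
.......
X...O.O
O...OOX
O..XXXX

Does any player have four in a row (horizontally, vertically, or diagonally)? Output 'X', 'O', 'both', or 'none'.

X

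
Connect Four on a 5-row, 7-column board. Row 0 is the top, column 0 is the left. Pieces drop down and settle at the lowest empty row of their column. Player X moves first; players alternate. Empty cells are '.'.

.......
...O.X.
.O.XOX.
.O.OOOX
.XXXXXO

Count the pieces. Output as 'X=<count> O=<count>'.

X=9 O=8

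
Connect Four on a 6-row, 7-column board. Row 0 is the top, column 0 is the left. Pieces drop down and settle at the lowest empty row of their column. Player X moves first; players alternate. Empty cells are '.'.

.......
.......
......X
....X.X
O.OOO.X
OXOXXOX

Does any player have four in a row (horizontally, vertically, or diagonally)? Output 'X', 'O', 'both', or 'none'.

X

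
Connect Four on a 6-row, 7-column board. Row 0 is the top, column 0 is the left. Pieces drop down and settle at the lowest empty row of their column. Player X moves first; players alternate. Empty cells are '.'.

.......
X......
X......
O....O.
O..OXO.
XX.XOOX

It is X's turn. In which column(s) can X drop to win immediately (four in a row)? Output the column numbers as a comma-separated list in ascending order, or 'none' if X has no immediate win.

Answer: 2

Derivation:
col 0: drop X → no win
col 1: drop X → no win
col 2: drop X → WIN!
col 3: drop X → no win
col 4: drop X → no win
col 5: drop X → no win
col 6: drop X → no win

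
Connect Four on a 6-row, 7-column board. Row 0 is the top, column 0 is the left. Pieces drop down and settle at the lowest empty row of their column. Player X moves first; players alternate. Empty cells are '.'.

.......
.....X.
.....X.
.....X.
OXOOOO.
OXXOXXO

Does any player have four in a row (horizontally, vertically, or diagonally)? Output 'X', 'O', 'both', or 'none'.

O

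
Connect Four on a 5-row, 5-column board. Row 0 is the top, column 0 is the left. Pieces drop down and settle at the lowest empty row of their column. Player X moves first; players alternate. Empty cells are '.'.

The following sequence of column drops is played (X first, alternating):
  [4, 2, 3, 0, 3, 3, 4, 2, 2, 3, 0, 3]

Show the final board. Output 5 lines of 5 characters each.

Answer: ...O.
...O.
..XO.
X.OXX
O.OXX

Derivation:
Move 1: X drops in col 4, lands at row 4
Move 2: O drops in col 2, lands at row 4
Move 3: X drops in col 3, lands at row 4
Move 4: O drops in col 0, lands at row 4
Move 5: X drops in col 3, lands at row 3
Move 6: O drops in col 3, lands at row 2
Move 7: X drops in col 4, lands at row 3
Move 8: O drops in col 2, lands at row 3
Move 9: X drops in col 2, lands at row 2
Move 10: O drops in col 3, lands at row 1
Move 11: X drops in col 0, lands at row 3
Move 12: O drops in col 3, lands at row 0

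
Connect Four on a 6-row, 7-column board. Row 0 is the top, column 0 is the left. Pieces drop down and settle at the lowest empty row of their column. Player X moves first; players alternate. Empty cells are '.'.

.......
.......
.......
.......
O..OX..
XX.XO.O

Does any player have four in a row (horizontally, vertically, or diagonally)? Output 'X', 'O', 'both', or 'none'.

none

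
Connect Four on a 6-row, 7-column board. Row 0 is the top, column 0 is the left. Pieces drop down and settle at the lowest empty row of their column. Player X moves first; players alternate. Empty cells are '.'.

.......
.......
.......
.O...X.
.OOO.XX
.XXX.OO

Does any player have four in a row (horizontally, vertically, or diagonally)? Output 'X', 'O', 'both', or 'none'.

none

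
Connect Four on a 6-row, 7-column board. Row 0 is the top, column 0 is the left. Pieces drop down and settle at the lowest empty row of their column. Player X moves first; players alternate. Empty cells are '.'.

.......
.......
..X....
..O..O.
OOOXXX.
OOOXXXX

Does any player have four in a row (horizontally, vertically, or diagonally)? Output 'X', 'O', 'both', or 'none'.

X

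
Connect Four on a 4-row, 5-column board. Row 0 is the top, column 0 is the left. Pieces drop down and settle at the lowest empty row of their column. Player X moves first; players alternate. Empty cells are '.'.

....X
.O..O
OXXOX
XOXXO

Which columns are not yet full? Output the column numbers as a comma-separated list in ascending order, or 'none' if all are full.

Answer: 0,1,2,3

Derivation:
col 0: top cell = '.' → open
col 1: top cell = '.' → open
col 2: top cell = '.' → open
col 3: top cell = '.' → open
col 4: top cell = 'X' → FULL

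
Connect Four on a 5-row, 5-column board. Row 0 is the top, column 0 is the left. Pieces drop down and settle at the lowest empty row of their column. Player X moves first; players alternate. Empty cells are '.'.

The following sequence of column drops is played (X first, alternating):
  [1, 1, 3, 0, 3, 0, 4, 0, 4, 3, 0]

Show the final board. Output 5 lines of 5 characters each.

Answer: .....
X....
O..O.
OO.XX
OX.XX

Derivation:
Move 1: X drops in col 1, lands at row 4
Move 2: O drops in col 1, lands at row 3
Move 3: X drops in col 3, lands at row 4
Move 4: O drops in col 0, lands at row 4
Move 5: X drops in col 3, lands at row 3
Move 6: O drops in col 0, lands at row 3
Move 7: X drops in col 4, lands at row 4
Move 8: O drops in col 0, lands at row 2
Move 9: X drops in col 4, lands at row 3
Move 10: O drops in col 3, lands at row 2
Move 11: X drops in col 0, lands at row 1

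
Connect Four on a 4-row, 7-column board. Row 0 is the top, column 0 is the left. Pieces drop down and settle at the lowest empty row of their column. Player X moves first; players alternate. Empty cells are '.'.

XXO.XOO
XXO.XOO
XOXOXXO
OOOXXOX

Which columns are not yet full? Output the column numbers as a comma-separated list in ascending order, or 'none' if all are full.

col 0: top cell = 'X' → FULL
col 1: top cell = 'X' → FULL
col 2: top cell = 'O' → FULL
col 3: top cell = '.' → open
col 4: top cell = 'X' → FULL
col 5: top cell = 'O' → FULL
col 6: top cell = 'O' → FULL

Answer: 3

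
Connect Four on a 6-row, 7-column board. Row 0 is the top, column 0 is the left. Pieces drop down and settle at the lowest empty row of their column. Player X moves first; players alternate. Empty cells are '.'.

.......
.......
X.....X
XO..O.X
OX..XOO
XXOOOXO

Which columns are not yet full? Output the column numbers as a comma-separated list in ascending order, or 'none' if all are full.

col 0: top cell = '.' → open
col 1: top cell = '.' → open
col 2: top cell = '.' → open
col 3: top cell = '.' → open
col 4: top cell = '.' → open
col 5: top cell = '.' → open
col 6: top cell = '.' → open

Answer: 0,1,2,3,4,5,6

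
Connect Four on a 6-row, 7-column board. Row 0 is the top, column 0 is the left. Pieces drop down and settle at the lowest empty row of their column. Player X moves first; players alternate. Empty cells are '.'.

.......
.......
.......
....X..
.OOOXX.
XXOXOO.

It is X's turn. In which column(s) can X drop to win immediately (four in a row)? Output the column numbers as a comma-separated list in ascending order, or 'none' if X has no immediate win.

Answer: none

Derivation:
col 0: drop X → no win
col 1: drop X → no win
col 2: drop X → no win
col 3: drop X → no win
col 4: drop X → no win
col 5: drop X → no win
col 6: drop X → no win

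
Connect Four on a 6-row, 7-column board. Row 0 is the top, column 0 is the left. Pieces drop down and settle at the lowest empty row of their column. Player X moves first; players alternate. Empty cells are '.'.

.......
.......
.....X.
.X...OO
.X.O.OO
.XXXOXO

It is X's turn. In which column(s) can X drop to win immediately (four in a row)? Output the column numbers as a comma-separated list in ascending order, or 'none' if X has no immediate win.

Answer: 0,1

Derivation:
col 0: drop X → WIN!
col 1: drop X → WIN!
col 2: drop X → no win
col 3: drop X → no win
col 4: drop X → no win
col 5: drop X → no win
col 6: drop X → no win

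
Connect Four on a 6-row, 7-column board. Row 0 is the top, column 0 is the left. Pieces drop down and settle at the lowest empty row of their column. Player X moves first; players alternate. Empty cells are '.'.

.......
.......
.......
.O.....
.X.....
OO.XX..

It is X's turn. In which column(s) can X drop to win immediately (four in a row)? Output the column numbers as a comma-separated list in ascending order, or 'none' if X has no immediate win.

col 0: drop X → no win
col 1: drop X → no win
col 2: drop X → no win
col 3: drop X → no win
col 4: drop X → no win
col 5: drop X → no win
col 6: drop X → no win

Answer: none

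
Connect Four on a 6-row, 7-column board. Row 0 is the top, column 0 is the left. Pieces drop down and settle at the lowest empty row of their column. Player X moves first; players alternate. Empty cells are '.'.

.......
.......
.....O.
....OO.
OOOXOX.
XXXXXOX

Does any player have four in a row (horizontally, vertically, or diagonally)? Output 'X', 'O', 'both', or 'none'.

X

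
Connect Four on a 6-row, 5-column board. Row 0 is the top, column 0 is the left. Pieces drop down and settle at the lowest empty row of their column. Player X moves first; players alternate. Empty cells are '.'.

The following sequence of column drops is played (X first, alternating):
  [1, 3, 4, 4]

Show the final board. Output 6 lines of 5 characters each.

Move 1: X drops in col 1, lands at row 5
Move 2: O drops in col 3, lands at row 5
Move 3: X drops in col 4, lands at row 5
Move 4: O drops in col 4, lands at row 4

Answer: .....
.....
.....
.....
....O
.X.OX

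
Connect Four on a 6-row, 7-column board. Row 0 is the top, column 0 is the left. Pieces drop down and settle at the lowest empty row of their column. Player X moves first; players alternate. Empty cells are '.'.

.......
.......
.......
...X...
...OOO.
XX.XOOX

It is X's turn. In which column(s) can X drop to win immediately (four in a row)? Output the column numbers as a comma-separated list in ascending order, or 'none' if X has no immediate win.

Answer: 2

Derivation:
col 0: drop X → no win
col 1: drop X → no win
col 2: drop X → WIN!
col 3: drop X → no win
col 4: drop X → no win
col 5: drop X → no win
col 6: drop X → no win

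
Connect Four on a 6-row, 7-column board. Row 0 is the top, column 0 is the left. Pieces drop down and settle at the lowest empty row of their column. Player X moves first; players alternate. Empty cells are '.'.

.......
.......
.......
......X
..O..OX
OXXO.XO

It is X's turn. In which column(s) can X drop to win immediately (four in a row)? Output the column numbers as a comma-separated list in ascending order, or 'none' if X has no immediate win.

Answer: none

Derivation:
col 0: drop X → no win
col 1: drop X → no win
col 2: drop X → no win
col 3: drop X → no win
col 4: drop X → no win
col 5: drop X → no win
col 6: drop X → no win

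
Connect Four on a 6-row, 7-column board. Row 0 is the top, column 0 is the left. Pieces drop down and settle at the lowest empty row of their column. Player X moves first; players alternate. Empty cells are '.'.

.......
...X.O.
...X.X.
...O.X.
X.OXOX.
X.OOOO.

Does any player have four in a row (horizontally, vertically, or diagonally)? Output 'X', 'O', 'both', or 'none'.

O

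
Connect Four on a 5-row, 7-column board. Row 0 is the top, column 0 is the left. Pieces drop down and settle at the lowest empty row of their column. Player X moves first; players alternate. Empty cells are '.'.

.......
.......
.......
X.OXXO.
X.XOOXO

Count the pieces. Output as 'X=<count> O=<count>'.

X=6 O=5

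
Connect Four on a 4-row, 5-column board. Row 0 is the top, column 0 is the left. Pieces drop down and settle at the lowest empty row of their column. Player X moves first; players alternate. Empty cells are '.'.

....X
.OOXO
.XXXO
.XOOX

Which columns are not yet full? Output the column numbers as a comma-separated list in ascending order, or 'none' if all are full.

col 0: top cell = '.' → open
col 1: top cell = '.' → open
col 2: top cell = '.' → open
col 3: top cell = '.' → open
col 4: top cell = 'X' → FULL

Answer: 0,1,2,3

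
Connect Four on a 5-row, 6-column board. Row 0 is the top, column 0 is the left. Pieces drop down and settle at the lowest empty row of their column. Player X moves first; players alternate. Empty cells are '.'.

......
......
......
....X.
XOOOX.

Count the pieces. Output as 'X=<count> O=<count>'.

X=3 O=3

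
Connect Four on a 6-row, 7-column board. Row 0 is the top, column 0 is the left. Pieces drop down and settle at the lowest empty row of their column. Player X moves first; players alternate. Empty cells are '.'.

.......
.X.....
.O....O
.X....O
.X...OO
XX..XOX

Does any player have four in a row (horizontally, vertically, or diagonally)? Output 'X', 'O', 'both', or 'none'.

none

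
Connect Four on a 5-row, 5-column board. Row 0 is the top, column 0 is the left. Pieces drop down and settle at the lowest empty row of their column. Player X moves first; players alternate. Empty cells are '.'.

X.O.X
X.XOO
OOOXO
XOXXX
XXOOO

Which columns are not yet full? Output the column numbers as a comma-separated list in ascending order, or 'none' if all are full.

Answer: 1,3

Derivation:
col 0: top cell = 'X' → FULL
col 1: top cell = '.' → open
col 2: top cell = 'O' → FULL
col 3: top cell = '.' → open
col 4: top cell = 'X' → FULL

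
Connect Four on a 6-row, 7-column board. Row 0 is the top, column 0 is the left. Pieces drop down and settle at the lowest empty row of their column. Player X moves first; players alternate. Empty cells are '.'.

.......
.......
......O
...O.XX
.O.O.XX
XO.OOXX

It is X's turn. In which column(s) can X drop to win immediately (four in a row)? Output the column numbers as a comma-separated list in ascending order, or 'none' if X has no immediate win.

Answer: 5

Derivation:
col 0: drop X → no win
col 1: drop X → no win
col 2: drop X → no win
col 3: drop X → no win
col 4: drop X → no win
col 5: drop X → WIN!
col 6: drop X → no win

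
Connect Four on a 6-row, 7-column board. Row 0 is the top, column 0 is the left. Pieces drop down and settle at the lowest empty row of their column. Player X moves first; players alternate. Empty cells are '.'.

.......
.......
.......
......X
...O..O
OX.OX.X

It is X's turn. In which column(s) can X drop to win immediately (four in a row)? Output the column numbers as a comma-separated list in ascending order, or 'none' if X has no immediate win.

Answer: none

Derivation:
col 0: drop X → no win
col 1: drop X → no win
col 2: drop X → no win
col 3: drop X → no win
col 4: drop X → no win
col 5: drop X → no win
col 6: drop X → no win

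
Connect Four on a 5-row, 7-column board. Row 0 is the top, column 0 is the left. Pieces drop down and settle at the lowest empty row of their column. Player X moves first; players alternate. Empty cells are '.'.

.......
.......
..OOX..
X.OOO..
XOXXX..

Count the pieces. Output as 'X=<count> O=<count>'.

X=6 O=6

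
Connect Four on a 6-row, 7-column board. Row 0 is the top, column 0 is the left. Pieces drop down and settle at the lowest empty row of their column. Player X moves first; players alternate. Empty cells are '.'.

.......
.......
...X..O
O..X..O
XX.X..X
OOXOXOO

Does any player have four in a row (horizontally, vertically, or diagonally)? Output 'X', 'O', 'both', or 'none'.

none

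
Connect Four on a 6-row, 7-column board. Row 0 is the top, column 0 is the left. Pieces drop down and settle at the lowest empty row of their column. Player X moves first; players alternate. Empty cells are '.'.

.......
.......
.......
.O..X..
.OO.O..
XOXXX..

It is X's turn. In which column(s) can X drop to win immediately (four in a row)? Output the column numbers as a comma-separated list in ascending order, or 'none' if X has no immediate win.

Answer: 5

Derivation:
col 0: drop X → no win
col 1: drop X → no win
col 2: drop X → no win
col 3: drop X → no win
col 4: drop X → no win
col 5: drop X → WIN!
col 6: drop X → no win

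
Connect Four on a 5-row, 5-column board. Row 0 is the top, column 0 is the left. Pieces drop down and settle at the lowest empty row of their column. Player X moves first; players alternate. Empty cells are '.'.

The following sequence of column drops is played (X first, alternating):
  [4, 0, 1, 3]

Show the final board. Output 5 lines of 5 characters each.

Move 1: X drops in col 4, lands at row 4
Move 2: O drops in col 0, lands at row 4
Move 3: X drops in col 1, lands at row 4
Move 4: O drops in col 3, lands at row 4

Answer: .....
.....
.....
.....
OX.OX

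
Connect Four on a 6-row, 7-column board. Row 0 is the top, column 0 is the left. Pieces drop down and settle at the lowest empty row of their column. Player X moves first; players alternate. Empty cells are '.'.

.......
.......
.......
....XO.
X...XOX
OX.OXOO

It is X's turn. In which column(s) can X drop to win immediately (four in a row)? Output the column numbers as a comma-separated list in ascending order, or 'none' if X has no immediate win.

Answer: 4

Derivation:
col 0: drop X → no win
col 1: drop X → no win
col 2: drop X → no win
col 3: drop X → no win
col 4: drop X → WIN!
col 5: drop X → no win
col 6: drop X → no win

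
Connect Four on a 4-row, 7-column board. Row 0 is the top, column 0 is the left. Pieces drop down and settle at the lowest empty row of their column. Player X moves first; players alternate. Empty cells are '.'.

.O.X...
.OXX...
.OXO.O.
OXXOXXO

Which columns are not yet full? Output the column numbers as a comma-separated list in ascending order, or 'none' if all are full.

col 0: top cell = '.' → open
col 1: top cell = 'O' → FULL
col 2: top cell = '.' → open
col 3: top cell = 'X' → FULL
col 4: top cell = '.' → open
col 5: top cell = '.' → open
col 6: top cell = '.' → open

Answer: 0,2,4,5,6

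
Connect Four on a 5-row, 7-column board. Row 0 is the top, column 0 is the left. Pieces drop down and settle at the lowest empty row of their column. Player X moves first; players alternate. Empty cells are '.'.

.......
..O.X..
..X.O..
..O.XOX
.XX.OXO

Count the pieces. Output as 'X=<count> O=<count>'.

X=7 O=6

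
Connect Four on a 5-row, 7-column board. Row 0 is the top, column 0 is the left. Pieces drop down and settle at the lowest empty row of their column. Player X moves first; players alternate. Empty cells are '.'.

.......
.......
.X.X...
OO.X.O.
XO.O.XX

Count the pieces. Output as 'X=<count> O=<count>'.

X=6 O=5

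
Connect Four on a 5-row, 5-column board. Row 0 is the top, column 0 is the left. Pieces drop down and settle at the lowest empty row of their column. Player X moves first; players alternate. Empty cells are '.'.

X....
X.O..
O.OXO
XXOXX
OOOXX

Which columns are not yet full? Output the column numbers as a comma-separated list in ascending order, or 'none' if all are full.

col 0: top cell = 'X' → FULL
col 1: top cell = '.' → open
col 2: top cell = '.' → open
col 3: top cell = '.' → open
col 4: top cell = '.' → open

Answer: 1,2,3,4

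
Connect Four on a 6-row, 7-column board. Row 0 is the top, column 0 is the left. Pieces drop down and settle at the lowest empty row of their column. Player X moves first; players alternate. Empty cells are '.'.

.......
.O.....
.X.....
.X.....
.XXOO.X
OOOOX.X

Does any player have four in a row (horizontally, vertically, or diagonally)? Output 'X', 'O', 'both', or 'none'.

O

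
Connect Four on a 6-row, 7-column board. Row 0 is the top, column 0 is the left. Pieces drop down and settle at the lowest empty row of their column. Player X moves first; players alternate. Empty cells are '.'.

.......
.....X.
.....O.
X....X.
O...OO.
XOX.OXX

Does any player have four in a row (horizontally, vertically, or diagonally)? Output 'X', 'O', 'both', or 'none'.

none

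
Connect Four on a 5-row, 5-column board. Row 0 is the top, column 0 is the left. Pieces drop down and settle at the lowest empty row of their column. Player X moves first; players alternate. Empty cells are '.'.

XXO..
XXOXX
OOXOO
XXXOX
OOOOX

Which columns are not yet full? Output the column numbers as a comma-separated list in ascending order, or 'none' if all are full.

Answer: 3,4

Derivation:
col 0: top cell = 'X' → FULL
col 1: top cell = 'X' → FULL
col 2: top cell = 'O' → FULL
col 3: top cell = '.' → open
col 4: top cell = '.' → open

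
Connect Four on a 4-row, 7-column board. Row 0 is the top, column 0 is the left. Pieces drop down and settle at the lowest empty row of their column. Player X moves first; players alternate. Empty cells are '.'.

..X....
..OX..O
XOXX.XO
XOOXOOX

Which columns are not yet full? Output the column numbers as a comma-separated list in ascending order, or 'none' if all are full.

col 0: top cell = '.' → open
col 1: top cell = '.' → open
col 2: top cell = 'X' → FULL
col 3: top cell = '.' → open
col 4: top cell = '.' → open
col 5: top cell = '.' → open
col 6: top cell = '.' → open

Answer: 0,1,3,4,5,6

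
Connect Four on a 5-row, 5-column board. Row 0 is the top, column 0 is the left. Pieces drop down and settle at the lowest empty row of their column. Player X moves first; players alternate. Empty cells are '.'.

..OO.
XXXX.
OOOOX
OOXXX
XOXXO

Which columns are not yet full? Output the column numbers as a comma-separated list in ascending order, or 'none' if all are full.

Answer: 0,1,4

Derivation:
col 0: top cell = '.' → open
col 1: top cell = '.' → open
col 2: top cell = 'O' → FULL
col 3: top cell = 'O' → FULL
col 4: top cell = '.' → open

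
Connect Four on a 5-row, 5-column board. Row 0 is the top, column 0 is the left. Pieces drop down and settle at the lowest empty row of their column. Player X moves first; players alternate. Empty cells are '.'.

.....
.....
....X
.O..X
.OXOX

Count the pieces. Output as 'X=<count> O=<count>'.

X=4 O=3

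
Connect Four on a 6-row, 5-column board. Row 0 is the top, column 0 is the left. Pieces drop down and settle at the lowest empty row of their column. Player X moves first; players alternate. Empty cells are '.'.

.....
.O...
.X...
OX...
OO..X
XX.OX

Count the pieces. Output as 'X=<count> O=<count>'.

X=6 O=5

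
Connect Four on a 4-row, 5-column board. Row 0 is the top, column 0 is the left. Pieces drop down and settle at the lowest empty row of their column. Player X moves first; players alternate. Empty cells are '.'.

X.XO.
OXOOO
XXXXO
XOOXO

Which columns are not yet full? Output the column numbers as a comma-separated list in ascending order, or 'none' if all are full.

Answer: 1,4

Derivation:
col 0: top cell = 'X' → FULL
col 1: top cell = '.' → open
col 2: top cell = 'X' → FULL
col 3: top cell = 'O' → FULL
col 4: top cell = '.' → open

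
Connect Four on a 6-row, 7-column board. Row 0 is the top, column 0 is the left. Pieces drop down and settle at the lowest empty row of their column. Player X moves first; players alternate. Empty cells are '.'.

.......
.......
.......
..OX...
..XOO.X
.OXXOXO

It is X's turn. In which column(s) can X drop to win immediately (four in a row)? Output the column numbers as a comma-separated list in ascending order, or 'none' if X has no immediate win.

Answer: none

Derivation:
col 0: drop X → no win
col 1: drop X → no win
col 2: drop X → no win
col 3: drop X → no win
col 4: drop X → no win
col 5: drop X → no win
col 6: drop X → no win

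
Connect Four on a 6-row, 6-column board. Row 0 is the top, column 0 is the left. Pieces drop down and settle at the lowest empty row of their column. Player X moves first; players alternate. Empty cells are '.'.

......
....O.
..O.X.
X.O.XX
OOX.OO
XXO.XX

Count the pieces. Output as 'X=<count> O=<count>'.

X=9 O=8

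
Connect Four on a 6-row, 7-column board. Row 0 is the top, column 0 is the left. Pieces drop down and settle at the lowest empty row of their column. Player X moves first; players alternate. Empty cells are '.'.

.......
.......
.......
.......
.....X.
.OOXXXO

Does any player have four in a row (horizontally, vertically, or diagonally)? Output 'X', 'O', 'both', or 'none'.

none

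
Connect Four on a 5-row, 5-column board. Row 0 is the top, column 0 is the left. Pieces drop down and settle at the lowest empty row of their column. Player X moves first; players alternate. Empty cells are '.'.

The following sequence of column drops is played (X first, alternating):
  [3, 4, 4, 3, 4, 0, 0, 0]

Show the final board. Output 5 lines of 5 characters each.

Move 1: X drops in col 3, lands at row 4
Move 2: O drops in col 4, lands at row 4
Move 3: X drops in col 4, lands at row 3
Move 4: O drops in col 3, lands at row 3
Move 5: X drops in col 4, lands at row 2
Move 6: O drops in col 0, lands at row 4
Move 7: X drops in col 0, lands at row 3
Move 8: O drops in col 0, lands at row 2

Answer: .....
.....
O...X
X..OX
O..XO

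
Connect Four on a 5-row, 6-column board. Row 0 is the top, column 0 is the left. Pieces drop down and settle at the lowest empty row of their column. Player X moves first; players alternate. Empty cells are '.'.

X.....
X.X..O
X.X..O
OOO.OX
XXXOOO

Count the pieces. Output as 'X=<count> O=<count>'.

X=9 O=9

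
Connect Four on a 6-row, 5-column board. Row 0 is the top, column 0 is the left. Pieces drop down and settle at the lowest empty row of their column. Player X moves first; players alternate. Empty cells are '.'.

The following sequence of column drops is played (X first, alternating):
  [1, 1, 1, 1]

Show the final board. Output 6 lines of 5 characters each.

Answer: .....
.....
.O...
.X...
.O...
.X...

Derivation:
Move 1: X drops in col 1, lands at row 5
Move 2: O drops in col 1, lands at row 4
Move 3: X drops in col 1, lands at row 3
Move 4: O drops in col 1, lands at row 2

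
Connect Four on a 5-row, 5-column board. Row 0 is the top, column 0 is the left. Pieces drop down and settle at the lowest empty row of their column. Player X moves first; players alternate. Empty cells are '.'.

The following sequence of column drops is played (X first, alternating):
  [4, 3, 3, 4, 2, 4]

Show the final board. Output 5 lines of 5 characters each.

Move 1: X drops in col 4, lands at row 4
Move 2: O drops in col 3, lands at row 4
Move 3: X drops in col 3, lands at row 3
Move 4: O drops in col 4, lands at row 3
Move 5: X drops in col 2, lands at row 4
Move 6: O drops in col 4, lands at row 2

Answer: .....
.....
....O
...XO
..XOX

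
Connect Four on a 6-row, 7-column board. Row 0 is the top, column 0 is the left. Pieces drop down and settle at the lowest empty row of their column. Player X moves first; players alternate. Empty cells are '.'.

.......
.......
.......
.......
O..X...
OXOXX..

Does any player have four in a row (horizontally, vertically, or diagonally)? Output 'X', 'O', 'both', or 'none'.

none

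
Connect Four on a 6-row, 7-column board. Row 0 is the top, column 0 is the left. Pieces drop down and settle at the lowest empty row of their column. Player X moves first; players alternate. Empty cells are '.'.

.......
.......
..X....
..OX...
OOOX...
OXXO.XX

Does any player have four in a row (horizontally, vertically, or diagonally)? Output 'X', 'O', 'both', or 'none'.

none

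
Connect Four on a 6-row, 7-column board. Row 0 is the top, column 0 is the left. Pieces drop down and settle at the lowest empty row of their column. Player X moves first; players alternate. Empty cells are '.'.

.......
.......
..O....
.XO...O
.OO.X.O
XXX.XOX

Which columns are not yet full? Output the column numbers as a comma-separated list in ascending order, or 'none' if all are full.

col 0: top cell = '.' → open
col 1: top cell = '.' → open
col 2: top cell = '.' → open
col 3: top cell = '.' → open
col 4: top cell = '.' → open
col 5: top cell = '.' → open
col 6: top cell = '.' → open

Answer: 0,1,2,3,4,5,6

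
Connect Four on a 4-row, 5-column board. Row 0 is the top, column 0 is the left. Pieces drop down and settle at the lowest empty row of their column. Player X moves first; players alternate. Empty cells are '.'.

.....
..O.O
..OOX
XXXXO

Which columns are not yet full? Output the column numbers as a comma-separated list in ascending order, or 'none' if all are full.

col 0: top cell = '.' → open
col 1: top cell = '.' → open
col 2: top cell = '.' → open
col 3: top cell = '.' → open
col 4: top cell = '.' → open

Answer: 0,1,2,3,4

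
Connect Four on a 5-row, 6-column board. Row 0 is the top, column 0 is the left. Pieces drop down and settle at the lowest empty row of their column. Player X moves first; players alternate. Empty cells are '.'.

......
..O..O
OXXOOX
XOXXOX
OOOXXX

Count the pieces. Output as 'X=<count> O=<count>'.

X=10 O=10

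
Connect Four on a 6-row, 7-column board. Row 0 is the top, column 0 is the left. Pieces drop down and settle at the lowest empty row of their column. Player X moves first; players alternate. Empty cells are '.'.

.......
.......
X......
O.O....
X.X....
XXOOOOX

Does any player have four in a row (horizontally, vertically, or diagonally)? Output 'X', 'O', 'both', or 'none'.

O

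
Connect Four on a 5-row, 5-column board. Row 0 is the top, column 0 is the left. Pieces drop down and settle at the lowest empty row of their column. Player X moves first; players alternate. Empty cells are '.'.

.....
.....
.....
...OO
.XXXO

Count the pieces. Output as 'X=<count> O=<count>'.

X=3 O=3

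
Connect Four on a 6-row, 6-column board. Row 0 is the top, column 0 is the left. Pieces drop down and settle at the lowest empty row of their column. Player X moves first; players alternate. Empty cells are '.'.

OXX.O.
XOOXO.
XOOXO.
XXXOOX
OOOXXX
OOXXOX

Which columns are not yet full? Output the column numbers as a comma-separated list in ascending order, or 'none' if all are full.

col 0: top cell = 'O' → FULL
col 1: top cell = 'X' → FULL
col 2: top cell = 'X' → FULL
col 3: top cell = '.' → open
col 4: top cell = 'O' → FULL
col 5: top cell = '.' → open

Answer: 3,5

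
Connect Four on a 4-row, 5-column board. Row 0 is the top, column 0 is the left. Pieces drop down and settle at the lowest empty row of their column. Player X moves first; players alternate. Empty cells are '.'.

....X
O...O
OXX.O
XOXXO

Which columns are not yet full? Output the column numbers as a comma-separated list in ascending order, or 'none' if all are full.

col 0: top cell = '.' → open
col 1: top cell = '.' → open
col 2: top cell = '.' → open
col 3: top cell = '.' → open
col 4: top cell = 'X' → FULL

Answer: 0,1,2,3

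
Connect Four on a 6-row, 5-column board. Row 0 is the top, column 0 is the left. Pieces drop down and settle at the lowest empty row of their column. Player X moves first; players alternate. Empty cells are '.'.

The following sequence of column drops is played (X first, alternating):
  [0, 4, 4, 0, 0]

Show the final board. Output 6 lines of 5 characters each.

Answer: .....
.....
.....
X....
O...X
X...O

Derivation:
Move 1: X drops in col 0, lands at row 5
Move 2: O drops in col 4, lands at row 5
Move 3: X drops in col 4, lands at row 4
Move 4: O drops in col 0, lands at row 4
Move 5: X drops in col 0, lands at row 3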